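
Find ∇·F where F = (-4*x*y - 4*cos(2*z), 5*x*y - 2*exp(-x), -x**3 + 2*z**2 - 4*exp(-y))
5*x - 4*y + 4*z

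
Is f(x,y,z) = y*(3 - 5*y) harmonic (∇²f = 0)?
No, ∇²f = -10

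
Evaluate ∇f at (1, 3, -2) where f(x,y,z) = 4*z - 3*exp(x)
(-3*E, 0, 4)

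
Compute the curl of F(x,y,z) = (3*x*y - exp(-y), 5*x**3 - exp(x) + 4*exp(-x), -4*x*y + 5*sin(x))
(-4*x, 4*y - 5*cos(x), 15*x**2 - 3*x - exp(x) - exp(-y) - 4*exp(-x))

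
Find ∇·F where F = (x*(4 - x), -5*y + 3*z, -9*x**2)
-2*x - 1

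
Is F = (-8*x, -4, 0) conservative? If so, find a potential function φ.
Yes, F is conservative. φ = -4*x**2 - 4*y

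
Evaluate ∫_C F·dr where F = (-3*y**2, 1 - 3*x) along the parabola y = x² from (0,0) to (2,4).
-156/5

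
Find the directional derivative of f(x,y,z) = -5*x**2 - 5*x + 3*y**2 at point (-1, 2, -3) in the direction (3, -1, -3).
3*sqrt(19)/19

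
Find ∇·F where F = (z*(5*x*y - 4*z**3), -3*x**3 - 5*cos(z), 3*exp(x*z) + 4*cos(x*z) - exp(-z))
3*x*exp(x*z) - 4*x*sin(x*z) + 5*y*z + exp(-z)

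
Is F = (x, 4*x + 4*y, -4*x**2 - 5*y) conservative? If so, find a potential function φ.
No, ∇×F = (-5, 8*x, 4) ≠ 0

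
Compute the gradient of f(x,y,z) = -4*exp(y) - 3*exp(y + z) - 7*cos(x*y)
(7*y*sin(x*y), 7*x*sin(x*y) - 4*exp(y) - 3*exp(y + z), -3*exp(y + z))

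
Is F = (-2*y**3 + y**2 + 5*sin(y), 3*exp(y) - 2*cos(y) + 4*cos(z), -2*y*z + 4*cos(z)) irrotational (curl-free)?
No, ∇×F = (-2*z + 4*sin(z), 0, 6*y**2 - 2*y - 5*cos(y))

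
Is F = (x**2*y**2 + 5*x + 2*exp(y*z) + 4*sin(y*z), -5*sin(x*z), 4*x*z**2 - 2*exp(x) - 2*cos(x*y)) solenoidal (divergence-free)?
No, ∇·F = 2*x*y**2 + 8*x*z + 5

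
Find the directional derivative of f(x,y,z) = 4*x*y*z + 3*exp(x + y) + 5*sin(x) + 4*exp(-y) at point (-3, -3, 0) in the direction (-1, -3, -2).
sqrt(14)*(-72*exp(6) - 12 - 5*exp(6)*cos(3) + 12*exp(9))*exp(-6)/14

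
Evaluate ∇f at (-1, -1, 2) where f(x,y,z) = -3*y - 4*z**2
(0, -3, -16)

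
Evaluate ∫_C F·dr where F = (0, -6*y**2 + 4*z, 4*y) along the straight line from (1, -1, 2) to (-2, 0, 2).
6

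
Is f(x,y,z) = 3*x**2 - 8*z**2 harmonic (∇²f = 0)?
No, ∇²f = -10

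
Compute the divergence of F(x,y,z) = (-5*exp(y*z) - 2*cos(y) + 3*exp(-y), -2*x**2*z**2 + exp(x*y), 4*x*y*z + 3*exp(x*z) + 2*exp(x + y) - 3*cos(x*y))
x*(4*y + exp(x*y) + 3*exp(x*z))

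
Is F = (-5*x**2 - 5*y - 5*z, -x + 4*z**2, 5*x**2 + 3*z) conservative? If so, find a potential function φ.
No, ∇×F = (-8*z, -10*x - 5, 4) ≠ 0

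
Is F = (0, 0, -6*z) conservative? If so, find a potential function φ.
Yes, F is conservative. φ = -3*z**2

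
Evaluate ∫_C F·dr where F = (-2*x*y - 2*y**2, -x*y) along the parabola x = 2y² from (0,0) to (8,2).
-712/5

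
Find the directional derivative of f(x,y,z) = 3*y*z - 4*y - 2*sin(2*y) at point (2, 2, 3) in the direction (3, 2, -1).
2*sqrt(14)*(1 - 2*cos(4))/7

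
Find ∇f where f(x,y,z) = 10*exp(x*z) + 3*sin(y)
(10*z*exp(x*z), 3*cos(y), 10*x*exp(x*z))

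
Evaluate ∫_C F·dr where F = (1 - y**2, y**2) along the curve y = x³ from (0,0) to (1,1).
25/21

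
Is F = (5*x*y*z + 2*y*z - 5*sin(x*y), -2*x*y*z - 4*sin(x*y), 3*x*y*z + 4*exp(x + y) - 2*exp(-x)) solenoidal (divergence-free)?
No, ∇·F = 3*x*y - 2*x*z - 4*x*cos(x*y) + 5*y*z - 5*y*cos(x*y)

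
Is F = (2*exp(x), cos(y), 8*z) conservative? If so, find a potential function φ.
Yes, F is conservative. φ = 4*z**2 + 2*exp(x) + sin(y)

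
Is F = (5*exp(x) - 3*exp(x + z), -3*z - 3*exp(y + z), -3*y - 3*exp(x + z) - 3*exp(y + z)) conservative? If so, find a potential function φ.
Yes, F is conservative. φ = -3*y*z + 5*exp(x) - 3*exp(x + z) - 3*exp(y + z)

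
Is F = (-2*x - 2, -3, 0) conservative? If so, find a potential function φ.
Yes, F is conservative. φ = -x**2 - 2*x - 3*y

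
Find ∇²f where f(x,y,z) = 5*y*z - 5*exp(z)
-5*exp(z)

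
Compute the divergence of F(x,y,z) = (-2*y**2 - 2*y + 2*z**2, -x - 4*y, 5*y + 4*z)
0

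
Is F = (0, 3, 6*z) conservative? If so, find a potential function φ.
Yes, F is conservative. φ = 3*y + 3*z**2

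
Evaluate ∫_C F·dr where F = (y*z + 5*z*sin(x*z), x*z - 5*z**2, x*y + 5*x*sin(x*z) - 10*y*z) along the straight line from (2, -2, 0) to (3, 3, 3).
-103 - 5*cos(9)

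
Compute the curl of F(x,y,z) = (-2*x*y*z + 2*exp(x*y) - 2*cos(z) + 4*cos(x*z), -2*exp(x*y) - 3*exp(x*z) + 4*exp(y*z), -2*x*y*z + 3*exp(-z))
(-2*x*z + 3*x*exp(x*z) - 4*y*exp(y*z), -2*x*y - 4*x*sin(x*z) + 2*y*z + 2*sin(z), 2*x*z - 2*x*exp(x*y) - 2*y*exp(x*y) - 3*z*exp(x*z))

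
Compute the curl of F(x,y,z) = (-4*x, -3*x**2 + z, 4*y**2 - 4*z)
(8*y - 1, 0, -6*x)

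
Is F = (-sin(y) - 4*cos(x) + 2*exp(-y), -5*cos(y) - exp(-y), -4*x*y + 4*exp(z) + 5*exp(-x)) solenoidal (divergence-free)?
No, ∇·F = 4*exp(z) + 4*sin(x) + 5*sin(y) + exp(-y)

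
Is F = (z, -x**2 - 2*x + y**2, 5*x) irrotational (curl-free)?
No, ∇×F = (0, -4, -2*x - 2)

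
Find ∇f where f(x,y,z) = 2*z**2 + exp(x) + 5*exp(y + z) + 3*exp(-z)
(exp(x), 5*exp(y + z), 4*z + 5*exp(y + z) - 3*exp(-z))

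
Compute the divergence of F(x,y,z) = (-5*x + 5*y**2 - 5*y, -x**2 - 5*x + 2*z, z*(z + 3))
2*z - 2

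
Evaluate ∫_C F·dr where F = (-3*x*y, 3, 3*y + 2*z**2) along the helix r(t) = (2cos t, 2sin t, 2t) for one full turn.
128*pi**3/3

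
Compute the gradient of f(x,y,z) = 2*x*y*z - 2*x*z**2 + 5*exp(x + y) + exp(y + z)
(2*y*z - 2*z**2 + 5*exp(x + y), 2*x*z + 5*exp(x + y) + exp(y + z), 2*x*y - 4*x*z + exp(y + z))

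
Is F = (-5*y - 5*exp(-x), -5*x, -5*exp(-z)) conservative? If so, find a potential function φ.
Yes, F is conservative. φ = -5*x*y + 5*exp(-z) + 5*exp(-x)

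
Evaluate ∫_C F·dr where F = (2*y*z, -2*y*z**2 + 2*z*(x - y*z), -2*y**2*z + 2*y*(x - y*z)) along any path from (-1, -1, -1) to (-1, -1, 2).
0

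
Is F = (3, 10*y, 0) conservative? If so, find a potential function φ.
Yes, F is conservative. φ = 3*x + 5*y**2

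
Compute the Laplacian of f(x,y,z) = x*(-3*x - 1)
-6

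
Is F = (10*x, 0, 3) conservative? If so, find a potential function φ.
Yes, F is conservative. φ = 5*x**2 + 3*z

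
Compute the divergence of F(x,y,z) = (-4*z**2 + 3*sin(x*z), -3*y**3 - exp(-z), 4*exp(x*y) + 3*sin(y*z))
-9*y**2 + 3*y*cos(y*z) + 3*z*cos(x*z)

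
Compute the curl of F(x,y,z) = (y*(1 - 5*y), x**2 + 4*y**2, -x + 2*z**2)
(0, 1, 2*x + 10*y - 1)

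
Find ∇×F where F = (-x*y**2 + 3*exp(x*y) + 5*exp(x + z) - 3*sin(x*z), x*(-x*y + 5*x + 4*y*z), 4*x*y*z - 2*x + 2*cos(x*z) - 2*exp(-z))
(4*x*(-y + z), -3*x*cos(x*z) - 4*y*z + 2*z*sin(x*z) + 5*exp(x + z) + 2, -3*x*exp(x*y) + 10*x + 4*y*z)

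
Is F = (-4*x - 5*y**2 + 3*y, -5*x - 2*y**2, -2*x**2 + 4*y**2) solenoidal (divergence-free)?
No, ∇·F = -4*y - 4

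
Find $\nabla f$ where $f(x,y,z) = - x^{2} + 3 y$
(-2*x, 3, 0)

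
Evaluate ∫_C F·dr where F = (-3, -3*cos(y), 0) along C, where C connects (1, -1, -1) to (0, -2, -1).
-3*sin(1) + 3*sin(2) + 3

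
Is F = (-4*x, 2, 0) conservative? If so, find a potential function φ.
Yes, F is conservative. φ = -2*x**2 + 2*y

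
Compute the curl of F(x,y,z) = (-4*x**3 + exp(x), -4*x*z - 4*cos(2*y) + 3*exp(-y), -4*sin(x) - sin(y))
(4*x - cos(y), 4*cos(x), -4*z)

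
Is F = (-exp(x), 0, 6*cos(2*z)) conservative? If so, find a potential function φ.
Yes, F is conservative. φ = -exp(x) + 3*sin(2*z)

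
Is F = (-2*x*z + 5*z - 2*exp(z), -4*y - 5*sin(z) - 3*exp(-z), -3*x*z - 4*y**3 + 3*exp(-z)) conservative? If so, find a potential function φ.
No, ∇×F = (-12*y**2 + 5*cos(z) - 3*exp(-z), -2*x + 3*z - 2*exp(z) + 5, 0) ≠ 0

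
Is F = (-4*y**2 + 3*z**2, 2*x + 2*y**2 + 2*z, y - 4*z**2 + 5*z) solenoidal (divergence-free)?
No, ∇·F = 4*y - 8*z + 5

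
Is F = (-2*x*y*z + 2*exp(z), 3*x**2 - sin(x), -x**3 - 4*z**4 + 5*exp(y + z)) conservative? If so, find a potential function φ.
No, ∇×F = (5*exp(y + z), 3*x**2 - 2*x*y + 2*exp(z), 2*x*z + 6*x - cos(x)) ≠ 0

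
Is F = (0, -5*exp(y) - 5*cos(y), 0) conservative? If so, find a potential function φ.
Yes, F is conservative. φ = -5*exp(y) - 5*sin(y)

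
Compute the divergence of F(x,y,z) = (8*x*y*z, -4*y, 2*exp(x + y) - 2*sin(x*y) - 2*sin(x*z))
-2*x*cos(x*z) + 8*y*z - 4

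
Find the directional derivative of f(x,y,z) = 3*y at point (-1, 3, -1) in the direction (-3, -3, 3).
-sqrt(3)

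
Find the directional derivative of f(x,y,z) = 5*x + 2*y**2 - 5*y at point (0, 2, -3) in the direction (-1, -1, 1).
-8*sqrt(3)/3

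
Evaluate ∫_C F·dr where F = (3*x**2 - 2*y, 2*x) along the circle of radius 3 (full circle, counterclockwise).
36*pi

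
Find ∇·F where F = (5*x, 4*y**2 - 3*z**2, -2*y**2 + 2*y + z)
8*y + 6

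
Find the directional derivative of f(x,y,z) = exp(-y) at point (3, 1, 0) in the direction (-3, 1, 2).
-sqrt(14)*exp(-1)/14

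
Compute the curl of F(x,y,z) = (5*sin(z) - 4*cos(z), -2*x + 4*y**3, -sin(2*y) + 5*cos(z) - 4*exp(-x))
(-2*cos(2*y), 4*sin(z) + 5*cos(z) - 4*exp(-x), -2)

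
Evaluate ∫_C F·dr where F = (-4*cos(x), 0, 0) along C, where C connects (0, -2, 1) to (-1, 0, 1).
4*sin(1)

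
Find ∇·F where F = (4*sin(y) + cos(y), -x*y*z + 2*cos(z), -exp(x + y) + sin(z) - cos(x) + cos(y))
-x*z + cos(z)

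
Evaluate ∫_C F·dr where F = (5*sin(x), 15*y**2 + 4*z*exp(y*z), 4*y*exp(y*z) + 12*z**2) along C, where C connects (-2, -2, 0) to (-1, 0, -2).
-5*cos(1) + 5*cos(2) + 8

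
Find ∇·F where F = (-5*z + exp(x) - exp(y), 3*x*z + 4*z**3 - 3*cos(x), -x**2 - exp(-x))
exp(x)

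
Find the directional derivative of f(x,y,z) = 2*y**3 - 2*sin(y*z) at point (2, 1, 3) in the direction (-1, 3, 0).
9*sqrt(10)*(1 - cos(3))/5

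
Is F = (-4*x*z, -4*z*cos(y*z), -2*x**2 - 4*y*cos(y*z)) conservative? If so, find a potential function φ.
Yes, F is conservative. φ = -2*x**2*z - 4*sin(y*z)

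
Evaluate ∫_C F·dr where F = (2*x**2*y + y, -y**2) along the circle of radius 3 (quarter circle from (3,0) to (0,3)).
-99*pi/8 - 9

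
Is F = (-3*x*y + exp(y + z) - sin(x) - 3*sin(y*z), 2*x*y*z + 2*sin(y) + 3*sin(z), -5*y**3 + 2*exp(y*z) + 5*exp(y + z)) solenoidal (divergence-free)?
No, ∇·F = 2*x*z + 2*y*exp(y*z) - 3*y + 5*exp(y + z) - cos(x) + 2*cos(y)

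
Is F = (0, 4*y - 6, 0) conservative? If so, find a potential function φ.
Yes, F is conservative. φ = 2*y*(y - 3)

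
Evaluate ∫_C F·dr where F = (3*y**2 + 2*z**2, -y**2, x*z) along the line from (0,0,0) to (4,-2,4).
248/3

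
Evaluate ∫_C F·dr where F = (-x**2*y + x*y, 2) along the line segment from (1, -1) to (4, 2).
-39/4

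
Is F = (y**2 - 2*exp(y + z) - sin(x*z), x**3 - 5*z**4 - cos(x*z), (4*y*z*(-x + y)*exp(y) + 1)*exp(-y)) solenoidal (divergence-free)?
No, ∇·F = -4*y*(x - y) - z*cos(x*z)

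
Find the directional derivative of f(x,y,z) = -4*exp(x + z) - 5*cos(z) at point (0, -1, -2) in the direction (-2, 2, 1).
-5*sin(2)/3 + 4*exp(-2)/3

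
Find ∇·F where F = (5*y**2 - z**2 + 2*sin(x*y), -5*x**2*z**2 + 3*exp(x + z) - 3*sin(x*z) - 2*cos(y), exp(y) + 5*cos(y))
2*y*cos(x*y) + 2*sin(y)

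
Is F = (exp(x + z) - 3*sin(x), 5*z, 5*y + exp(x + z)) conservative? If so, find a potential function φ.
Yes, F is conservative. φ = 5*y*z + exp(x + z) + 3*cos(x)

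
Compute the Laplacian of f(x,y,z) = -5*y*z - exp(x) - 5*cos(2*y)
-exp(x) + 20*cos(2*y)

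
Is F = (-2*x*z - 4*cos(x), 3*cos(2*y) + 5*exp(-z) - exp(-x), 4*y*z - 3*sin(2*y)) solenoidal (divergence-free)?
No, ∇·F = 4*y - 2*z + 4*sin(x) - 6*sin(2*y)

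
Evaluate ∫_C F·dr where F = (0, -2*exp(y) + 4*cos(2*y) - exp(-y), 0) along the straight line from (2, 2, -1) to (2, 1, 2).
(-1 + E + 2*(-E - sin(4) + sin(2) + exp(2))*exp(2))*exp(-2)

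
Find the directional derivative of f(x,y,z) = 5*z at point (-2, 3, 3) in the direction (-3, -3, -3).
-5*sqrt(3)/3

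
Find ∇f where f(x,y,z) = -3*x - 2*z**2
(-3, 0, -4*z)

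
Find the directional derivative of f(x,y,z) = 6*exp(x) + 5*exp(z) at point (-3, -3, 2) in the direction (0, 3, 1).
sqrt(10)*exp(2)/2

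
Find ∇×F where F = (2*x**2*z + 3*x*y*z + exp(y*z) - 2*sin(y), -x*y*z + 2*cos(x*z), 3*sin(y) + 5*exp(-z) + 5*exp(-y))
(x*y + 2*x*sin(x*z) + 3*cos(y) - 5*exp(-y), 2*x**2 + 3*x*y + y*exp(y*z), -3*x*z - y*z - z*exp(y*z) - 2*z*sin(x*z) + 2*cos(y))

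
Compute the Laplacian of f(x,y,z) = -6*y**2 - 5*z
-12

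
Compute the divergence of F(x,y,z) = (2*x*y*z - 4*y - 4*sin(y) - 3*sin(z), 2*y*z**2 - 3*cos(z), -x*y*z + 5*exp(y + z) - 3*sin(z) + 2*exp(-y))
-x*y + 2*y*z + 2*z**2 + 5*exp(y + z) - 3*cos(z)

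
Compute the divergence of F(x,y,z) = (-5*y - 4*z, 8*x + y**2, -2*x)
2*y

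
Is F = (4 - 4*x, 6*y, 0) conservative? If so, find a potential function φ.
Yes, F is conservative. φ = -2*x**2 + 4*x + 3*y**2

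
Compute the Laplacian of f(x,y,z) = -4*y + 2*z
0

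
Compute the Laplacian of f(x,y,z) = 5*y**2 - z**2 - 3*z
8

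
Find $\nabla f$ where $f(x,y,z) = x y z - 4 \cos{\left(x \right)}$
(y*z + 4*sin(x), x*z, x*y)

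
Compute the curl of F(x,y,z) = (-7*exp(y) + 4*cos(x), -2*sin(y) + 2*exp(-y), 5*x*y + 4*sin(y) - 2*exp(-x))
(5*x + 4*cos(y), -5*y - 2*exp(-x), 7*exp(y))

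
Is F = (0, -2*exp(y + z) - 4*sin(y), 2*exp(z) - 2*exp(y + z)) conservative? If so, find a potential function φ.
Yes, F is conservative. φ = 2*exp(z) - 2*exp(y + z) + 4*cos(y)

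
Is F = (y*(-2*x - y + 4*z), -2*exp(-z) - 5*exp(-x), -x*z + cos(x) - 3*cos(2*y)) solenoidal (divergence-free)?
No, ∇·F = -x - 2*y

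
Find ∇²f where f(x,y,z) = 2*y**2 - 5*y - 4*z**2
-4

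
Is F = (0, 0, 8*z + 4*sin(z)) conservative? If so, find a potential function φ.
Yes, F is conservative. φ = 4*z**2 - 4*cos(z)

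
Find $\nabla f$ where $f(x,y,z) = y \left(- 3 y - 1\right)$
(0, -6*y - 1, 0)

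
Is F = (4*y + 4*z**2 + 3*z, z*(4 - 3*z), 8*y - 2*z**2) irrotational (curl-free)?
No, ∇×F = (6*z + 4, 8*z + 3, -4)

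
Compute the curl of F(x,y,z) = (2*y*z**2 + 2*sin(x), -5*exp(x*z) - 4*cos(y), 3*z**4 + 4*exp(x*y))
(x*(4*exp(x*y) + 5*exp(x*z)), 4*y*(z - exp(x*y)), z*(-2*z - 5*exp(x*z)))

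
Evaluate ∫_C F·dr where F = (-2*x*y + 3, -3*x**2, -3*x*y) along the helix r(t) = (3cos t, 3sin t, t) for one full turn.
0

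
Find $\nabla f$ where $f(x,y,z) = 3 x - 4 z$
(3, 0, -4)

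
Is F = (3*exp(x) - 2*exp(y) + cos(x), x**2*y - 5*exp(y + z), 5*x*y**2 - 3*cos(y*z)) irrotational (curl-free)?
No, ∇×F = (10*x*y + 3*z*sin(y*z) + 5*exp(y + z), -5*y**2, 2*x*y + 2*exp(y))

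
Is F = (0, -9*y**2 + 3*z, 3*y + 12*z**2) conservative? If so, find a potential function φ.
Yes, F is conservative. φ = -3*y**3 + 3*y*z + 4*z**3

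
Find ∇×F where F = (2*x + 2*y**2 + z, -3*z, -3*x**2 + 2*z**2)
(3, 6*x + 1, -4*y)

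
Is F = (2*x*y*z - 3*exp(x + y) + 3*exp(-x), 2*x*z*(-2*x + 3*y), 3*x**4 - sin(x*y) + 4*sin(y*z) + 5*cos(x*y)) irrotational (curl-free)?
No, ∇×F = (4*x**2 - 6*x*y - 5*x*sin(x*y) - x*cos(x*y) + 4*z*cos(y*z), -12*x**3 + 2*x*y + 5*y*sin(x*y) + y*cos(x*y), -10*x*z + 6*y*z + 3*exp(x + y))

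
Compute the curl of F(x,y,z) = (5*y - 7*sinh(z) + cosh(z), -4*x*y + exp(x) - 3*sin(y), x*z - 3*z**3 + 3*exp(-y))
(-3*exp(-y), -z + sinh(z) - 7*cosh(z), -4*y + exp(x) - 5)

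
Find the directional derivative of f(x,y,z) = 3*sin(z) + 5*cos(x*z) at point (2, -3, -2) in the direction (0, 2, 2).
sqrt(2)*(10*sin(4) + 3*cos(2))/2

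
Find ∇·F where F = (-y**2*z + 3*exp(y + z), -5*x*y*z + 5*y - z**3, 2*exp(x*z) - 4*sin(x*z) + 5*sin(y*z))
-5*x*z + 2*x*exp(x*z) - 4*x*cos(x*z) + 5*y*cos(y*z) + 5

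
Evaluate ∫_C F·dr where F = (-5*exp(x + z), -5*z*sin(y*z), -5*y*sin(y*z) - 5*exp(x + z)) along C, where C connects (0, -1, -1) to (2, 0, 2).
-5*exp(4) - 5*cos(1) + 5*exp(-1) + 5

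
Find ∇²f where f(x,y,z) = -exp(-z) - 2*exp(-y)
-exp(-z) - 2*exp(-y)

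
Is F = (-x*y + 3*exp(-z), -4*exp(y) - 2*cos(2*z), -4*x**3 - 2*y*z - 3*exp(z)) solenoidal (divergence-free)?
No, ∇·F = -3*y - 4*exp(y) - 3*exp(z)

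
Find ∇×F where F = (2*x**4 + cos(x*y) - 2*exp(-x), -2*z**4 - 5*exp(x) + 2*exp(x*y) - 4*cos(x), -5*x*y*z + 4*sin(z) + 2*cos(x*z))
(z*(-5*x + 8*z**2), z*(5*y + 2*sin(x*z)), x*sin(x*y) + 2*y*exp(x*y) - 5*exp(x) + 4*sin(x))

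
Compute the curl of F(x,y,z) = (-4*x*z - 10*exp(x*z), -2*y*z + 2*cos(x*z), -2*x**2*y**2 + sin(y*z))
(-4*x**2*y + 2*x*sin(x*z) + 2*y + z*cos(y*z), 2*x*(2*y**2 - 5*exp(x*z) - 2), -2*z*sin(x*z))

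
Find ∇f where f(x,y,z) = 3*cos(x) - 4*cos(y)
(-3*sin(x), 4*sin(y), 0)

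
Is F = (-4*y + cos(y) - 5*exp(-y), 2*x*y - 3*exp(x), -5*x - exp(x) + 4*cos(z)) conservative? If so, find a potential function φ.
No, ∇×F = (0, exp(x) + 5, 2*y - 3*exp(x) + sin(y) + 4 - 5*exp(-y)) ≠ 0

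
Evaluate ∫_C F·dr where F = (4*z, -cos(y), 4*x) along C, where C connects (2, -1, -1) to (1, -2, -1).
-sin(1) + sin(2) + 4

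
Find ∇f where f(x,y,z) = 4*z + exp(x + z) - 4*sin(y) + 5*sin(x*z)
(5*z*cos(x*z) + exp(x + z), -4*cos(y), 5*x*cos(x*z) + exp(x + z) + 4)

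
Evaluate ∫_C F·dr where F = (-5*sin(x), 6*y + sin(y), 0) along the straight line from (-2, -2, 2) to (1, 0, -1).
-13 - 4*cos(2) + 5*cos(1)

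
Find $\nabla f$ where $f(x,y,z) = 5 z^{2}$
(0, 0, 10*z)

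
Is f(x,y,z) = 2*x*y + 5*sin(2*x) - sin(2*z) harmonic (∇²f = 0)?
No, ∇²f = -20*sin(2*x) + 4*sin(2*z)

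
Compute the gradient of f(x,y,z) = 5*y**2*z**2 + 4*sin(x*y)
(4*y*cos(x*y), 4*x*cos(x*y) + 10*y*z**2, 10*y**2*z)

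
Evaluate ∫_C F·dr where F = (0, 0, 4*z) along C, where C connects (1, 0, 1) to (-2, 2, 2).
6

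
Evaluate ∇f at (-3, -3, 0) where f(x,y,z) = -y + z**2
(0, -1, 0)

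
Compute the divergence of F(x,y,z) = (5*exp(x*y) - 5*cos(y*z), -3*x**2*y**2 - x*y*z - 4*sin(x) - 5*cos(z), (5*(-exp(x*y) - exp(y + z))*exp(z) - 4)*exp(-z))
-6*x**2*y - x*z + 5*y*exp(x*y) - 5*exp(y + z) + 4*exp(-z)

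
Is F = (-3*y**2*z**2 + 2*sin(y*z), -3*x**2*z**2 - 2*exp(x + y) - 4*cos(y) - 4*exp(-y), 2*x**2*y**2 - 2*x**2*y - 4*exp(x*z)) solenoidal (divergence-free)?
No, ∇·F = -4*x*exp(x*z) - 2*exp(x + y) + 4*sin(y) + 4*exp(-y)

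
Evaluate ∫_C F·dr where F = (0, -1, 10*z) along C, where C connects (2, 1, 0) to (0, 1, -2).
20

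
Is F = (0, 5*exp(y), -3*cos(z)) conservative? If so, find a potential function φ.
Yes, F is conservative. φ = 5*exp(y) - 3*sin(z)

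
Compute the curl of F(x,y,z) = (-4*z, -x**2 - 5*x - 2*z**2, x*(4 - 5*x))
(4*z, 10*x - 8, -2*x - 5)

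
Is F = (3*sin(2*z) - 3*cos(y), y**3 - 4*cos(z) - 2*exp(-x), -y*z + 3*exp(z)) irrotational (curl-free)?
No, ∇×F = (-z - 4*sin(z), 6*cos(2*z), -3*sin(y) + 2*exp(-x))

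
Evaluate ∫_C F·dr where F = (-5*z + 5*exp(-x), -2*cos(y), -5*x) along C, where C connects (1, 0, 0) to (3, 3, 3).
-45 - 2*sin(3) - 5*exp(-3) + 5*exp(-1)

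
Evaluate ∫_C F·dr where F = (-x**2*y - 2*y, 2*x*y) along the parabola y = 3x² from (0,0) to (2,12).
976/5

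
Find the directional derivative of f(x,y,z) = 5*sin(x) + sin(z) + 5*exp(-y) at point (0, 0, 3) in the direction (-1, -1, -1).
-sqrt(3)*cos(3)/3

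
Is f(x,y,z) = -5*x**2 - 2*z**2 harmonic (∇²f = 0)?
No, ∇²f = -14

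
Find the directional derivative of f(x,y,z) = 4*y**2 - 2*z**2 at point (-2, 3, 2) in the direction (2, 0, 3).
-24*sqrt(13)/13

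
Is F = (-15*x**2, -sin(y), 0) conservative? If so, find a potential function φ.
Yes, F is conservative. φ = -5*x**3 + cos(y)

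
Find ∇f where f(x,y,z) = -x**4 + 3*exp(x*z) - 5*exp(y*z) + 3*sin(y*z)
(-4*x**3 + 3*z*exp(x*z), z*(-5*exp(y*z) + 3*cos(y*z)), 3*x*exp(x*z) - 5*y*exp(y*z) + 3*y*cos(y*z))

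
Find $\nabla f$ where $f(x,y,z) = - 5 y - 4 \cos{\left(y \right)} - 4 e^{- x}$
(4*exp(-x), 4*sin(y) - 5, 0)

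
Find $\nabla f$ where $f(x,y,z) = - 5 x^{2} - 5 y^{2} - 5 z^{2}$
(-10*x, -10*y, -10*z)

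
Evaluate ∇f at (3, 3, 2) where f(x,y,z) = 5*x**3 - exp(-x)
(exp(-3) + 135, 0, 0)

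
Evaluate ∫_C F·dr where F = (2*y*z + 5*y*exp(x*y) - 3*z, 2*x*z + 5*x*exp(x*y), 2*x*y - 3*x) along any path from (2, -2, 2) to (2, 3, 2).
-5*exp(-4) + 40 + 5*exp(6)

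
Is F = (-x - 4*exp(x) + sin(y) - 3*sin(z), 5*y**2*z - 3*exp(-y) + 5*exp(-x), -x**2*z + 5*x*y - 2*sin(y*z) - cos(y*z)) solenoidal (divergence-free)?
No, ∇·F = -x**2 + 10*y*z + y*sin(y*z) - 2*y*cos(y*z) - 4*exp(x) - 1 + 3*exp(-y)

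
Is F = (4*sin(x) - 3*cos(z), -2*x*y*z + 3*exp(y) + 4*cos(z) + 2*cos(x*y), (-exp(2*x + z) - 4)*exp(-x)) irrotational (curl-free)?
No, ∇×F = (2*x*y + 4*sin(z), exp(x + z) + 3*sin(z) - 4*exp(-x), -2*y*(z + sin(x*y)))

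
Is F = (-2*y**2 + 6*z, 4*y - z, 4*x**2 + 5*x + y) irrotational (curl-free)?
No, ∇×F = (2, 1 - 8*x, 4*y)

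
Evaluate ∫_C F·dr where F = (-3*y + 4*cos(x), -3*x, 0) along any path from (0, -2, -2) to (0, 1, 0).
0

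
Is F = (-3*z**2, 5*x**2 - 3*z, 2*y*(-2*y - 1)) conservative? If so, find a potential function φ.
No, ∇×F = (1 - 8*y, -6*z, 10*x) ≠ 0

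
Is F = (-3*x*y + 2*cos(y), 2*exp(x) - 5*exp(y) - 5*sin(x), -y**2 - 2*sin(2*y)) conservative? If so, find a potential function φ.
No, ∇×F = (-2*y - 4*cos(2*y), 0, 3*x + 2*exp(x) + 2*sin(y) - 5*cos(x)) ≠ 0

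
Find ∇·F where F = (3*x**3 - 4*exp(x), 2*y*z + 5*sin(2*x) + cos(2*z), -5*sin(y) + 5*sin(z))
9*x**2 + 2*z - 4*exp(x) + 5*cos(z)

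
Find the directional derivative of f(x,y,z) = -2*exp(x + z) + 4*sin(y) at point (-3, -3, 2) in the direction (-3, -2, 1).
2*sqrt(14)*(1 - 2*E*cos(3))*exp(-1)/7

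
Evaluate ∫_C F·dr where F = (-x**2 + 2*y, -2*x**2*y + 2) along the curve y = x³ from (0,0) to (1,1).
17/12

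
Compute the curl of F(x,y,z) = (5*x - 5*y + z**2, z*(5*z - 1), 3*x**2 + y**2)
(2*y - 10*z + 1, -6*x + 2*z, 5)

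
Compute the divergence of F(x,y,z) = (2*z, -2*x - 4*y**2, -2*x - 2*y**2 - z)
-8*y - 1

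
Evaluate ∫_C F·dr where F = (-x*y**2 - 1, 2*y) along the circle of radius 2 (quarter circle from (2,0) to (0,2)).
10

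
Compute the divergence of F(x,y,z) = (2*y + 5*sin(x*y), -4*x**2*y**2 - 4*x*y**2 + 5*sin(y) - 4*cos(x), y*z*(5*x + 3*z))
-8*x**2*y - 3*x*y + 6*y*z + 5*y*cos(x*y) + 5*cos(y)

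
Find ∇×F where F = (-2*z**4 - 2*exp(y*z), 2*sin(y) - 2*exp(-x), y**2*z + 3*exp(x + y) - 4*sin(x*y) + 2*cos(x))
(-4*x*cos(x*y) + 2*y*z + 3*exp(x + y), -2*y*exp(y*z) + 4*y*cos(x*y) - 8*z**3 - 3*exp(x + y) + 2*sin(x), 2*z*exp(y*z) + 2*exp(-x))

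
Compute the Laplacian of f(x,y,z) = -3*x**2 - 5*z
-6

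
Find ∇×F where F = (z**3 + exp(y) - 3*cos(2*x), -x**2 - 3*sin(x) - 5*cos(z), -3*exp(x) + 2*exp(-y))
(-5*sin(z) - 2*exp(-y), 3*z**2 + 3*exp(x), -2*x - exp(y) - 3*cos(x))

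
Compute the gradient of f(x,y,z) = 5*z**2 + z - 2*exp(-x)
(2*exp(-x), 0, 10*z + 1)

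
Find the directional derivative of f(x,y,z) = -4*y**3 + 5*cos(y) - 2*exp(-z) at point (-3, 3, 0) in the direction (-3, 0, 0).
0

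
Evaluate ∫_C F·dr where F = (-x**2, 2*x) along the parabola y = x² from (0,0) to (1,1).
1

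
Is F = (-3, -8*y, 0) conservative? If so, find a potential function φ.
Yes, F is conservative. φ = -3*x - 4*y**2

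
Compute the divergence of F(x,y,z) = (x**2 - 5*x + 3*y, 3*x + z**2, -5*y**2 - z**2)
2*x - 2*z - 5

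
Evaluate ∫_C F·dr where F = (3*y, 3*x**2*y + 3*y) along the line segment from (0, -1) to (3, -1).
-9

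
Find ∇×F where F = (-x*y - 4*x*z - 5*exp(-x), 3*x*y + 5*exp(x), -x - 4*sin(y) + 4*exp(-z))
(-4*cos(y), 1 - 4*x, x + 3*y + 5*exp(x))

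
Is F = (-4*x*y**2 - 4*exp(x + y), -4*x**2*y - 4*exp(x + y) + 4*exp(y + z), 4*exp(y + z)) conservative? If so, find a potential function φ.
Yes, F is conservative. φ = -2*x**2*y**2 - 4*exp(x + y) + 4*exp(y + z)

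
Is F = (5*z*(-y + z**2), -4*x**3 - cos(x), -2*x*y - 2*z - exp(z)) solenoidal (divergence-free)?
No, ∇·F = -exp(z) - 2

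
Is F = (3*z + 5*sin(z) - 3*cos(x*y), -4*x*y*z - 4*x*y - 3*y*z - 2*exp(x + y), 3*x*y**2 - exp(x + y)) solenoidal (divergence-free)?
No, ∇·F = -4*x*z - 4*x + 3*y*sin(x*y) - 3*z - 2*exp(x + y)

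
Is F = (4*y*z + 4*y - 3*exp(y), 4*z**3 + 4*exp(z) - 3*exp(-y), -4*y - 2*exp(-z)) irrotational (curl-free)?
No, ∇×F = (-12*z**2 - 4*exp(z) - 4, 4*y, -4*z + 3*exp(y) - 4)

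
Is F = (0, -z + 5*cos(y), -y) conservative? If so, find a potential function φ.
Yes, F is conservative. φ = -y*z + 5*sin(y)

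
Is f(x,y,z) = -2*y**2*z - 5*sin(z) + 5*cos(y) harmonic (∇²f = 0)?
No, ∇²f = -4*z + 5*sin(z) - 5*cos(y)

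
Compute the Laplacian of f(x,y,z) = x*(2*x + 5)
4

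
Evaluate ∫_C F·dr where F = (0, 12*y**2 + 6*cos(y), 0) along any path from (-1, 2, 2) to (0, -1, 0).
-36 - 6*sin(2) - 6*sin(1)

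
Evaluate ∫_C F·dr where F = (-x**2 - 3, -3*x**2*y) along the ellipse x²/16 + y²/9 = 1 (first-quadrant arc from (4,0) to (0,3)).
-224/3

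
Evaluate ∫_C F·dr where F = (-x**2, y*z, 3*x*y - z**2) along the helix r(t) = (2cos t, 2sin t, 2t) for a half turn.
-8*pi**3/3 - 2*pi + 16/3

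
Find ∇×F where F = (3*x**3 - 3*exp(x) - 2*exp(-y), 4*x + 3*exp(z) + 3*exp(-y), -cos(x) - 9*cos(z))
(-3*exp(z), -sin(x), 4 - 2*exp(-y))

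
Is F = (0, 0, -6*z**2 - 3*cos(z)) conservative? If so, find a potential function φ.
Yes, F is conservative. φ = -2*z**3 - 3*sin(z)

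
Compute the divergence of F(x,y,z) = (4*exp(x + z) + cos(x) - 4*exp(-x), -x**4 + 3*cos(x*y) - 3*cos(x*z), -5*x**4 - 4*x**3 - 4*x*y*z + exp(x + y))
-4*x*y - 3*x*sin(x*y) + 4*exp(x + z) - sin(x) + 4*exp(-x)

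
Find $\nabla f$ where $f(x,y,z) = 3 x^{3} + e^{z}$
(9*x**2, 0, exp(z))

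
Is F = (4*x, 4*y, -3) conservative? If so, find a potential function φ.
Yes, F is conservative. φ = 2*x**2 + 2*y**2 - 3*z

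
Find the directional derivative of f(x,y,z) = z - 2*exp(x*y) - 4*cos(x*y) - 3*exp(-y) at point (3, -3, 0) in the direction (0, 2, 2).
sqrt(2)*(-12*exp(9)*sin(9) - 6 + exp(9) + 3*exp(12))*exp(-9)/2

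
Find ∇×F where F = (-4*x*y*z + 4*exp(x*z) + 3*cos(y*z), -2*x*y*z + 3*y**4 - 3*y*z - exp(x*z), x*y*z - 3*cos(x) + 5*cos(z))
(2*x*y + x*z + x*exp(x*z) + 3*y, -4*x*y + 4*x*exp(x*z) - y*z - 3*y*sin(y*z) - 3*sin(x), z*(4*x - 2*y - exp(x*z) + 3*sin(y*z)))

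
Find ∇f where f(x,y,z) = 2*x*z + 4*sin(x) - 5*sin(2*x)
(2*z + 4*cos(x) - 10*cos(2*x), 0, 2*x)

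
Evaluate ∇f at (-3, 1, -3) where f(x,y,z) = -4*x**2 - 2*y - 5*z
(24, -2, -5)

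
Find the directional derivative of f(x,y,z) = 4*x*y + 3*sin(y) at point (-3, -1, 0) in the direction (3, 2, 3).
3*sqrt(22)*(-6 + cos(1))/11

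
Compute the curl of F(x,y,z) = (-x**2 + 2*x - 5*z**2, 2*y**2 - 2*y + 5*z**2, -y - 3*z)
(-10*z - 1, -10*z, 0)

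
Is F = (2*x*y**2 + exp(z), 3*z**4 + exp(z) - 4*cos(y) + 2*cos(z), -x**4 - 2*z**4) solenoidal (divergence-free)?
No, ∇·F = 2*y**2 - 8*z**3 + 4*sin(y)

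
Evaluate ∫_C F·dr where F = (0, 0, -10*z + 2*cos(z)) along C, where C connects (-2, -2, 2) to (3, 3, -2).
-4*sin(2)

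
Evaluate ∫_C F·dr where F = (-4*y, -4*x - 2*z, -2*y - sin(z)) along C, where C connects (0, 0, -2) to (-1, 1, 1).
-cos(2) + cos(1) + 2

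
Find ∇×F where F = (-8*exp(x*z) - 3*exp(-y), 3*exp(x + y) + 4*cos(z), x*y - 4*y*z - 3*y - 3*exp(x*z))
(x - 4*z + 4*sin(z) - 3, -8*x*exp(x*z) - y + 3*z*exp(x*z), (3*exp(x + 2*y) - 3)*exp(-y))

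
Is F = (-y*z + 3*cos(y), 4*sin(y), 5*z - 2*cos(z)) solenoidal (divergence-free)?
No, ∇·F = 2*sin(z) + 4*cos(y) + 5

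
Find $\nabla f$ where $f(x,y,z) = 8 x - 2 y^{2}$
(8, -4*y, 0)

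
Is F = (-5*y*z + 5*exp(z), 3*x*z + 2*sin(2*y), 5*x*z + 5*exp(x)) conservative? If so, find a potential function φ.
No, ∇×F = (-3*x, -5*y - 5*z - 5*exp(x) + 5*exp(z), 8*z) ≠ 0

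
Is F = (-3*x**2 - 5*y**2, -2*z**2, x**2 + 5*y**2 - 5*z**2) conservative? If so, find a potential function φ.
No, ∇×F = (10*y + 4*z, -2*x, 10*y) ≠ 0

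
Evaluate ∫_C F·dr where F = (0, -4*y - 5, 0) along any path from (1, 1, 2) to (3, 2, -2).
-11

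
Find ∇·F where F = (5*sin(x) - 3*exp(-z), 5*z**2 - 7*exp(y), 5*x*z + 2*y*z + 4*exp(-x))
5*x + 2*y - 7*exp(y) + 5*cos(x)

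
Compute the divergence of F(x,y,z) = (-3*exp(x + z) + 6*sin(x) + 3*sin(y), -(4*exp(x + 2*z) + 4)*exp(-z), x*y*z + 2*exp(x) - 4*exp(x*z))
x*y - 4*x*exp(x*z) - 3*exp(x + z) + 6*cos(x)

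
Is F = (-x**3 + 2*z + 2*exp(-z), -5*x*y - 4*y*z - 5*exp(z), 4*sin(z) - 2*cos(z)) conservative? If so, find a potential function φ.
No, ∇×F = (4*y + 5*exp(z), 2 - 2*exp(-z), -5*y) ≠ 0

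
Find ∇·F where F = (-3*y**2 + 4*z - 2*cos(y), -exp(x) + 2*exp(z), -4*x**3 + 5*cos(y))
0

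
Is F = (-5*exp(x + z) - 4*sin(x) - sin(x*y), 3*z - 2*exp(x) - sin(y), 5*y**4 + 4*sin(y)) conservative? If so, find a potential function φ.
No, ∇×F = (20*y**3 + 4*cos(y) - 3, -5*exp(x + z), x*cos(x*y) - 2*exp(x)) ≠ 0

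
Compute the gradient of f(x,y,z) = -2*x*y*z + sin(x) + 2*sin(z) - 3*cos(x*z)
(-2*y*z + 3*z*sin(x*z) + cos(x), -2*x*z, -2*x*y + 3*x*sin(x*z) + 2*cos(z))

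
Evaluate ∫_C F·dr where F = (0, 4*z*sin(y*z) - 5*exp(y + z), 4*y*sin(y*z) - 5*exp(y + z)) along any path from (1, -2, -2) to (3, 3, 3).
-5*exp(6) + 4*cos(4) + 5*exp(-4) - 4*cos(9)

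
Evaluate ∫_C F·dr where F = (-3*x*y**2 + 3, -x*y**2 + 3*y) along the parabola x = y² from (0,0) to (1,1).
33/10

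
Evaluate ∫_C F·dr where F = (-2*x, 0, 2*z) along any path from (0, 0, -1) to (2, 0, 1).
-4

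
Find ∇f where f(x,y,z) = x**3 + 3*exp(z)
(3*x**2, 0, 3*exp(z))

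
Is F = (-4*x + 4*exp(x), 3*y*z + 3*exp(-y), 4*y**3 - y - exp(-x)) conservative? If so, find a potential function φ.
No, ∇×F = (12*y**2 - 3*y - 1, -exp(-x), 0) ≠ 0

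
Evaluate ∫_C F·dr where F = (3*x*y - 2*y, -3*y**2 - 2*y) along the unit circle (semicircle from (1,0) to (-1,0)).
pi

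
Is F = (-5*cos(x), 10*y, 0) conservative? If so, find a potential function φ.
Yes, F is conservative. φ = 5*y**2 - 5*sin(x)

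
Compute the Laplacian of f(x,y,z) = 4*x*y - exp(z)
-exp(z)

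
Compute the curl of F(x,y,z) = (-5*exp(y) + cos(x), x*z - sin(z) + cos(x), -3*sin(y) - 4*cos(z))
(-x - 3*cos(y) + cos(z), 0, z + 5*exp(y) - sin(x))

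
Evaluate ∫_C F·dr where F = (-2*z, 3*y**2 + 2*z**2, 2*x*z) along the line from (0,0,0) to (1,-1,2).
-3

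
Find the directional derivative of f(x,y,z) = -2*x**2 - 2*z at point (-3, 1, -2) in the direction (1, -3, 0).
6*sqrt(10)/5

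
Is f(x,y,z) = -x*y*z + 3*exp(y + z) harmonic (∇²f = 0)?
No, ∇²f = 6*exp(y + z)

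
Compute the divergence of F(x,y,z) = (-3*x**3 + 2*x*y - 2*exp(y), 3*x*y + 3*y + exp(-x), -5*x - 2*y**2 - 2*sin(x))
-9*x**2 + 3*x + 2*y + 3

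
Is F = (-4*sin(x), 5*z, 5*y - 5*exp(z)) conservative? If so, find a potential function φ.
Yes, F is conservative. φ = 5*y*z - 5*exp(z) + 4*cos(x)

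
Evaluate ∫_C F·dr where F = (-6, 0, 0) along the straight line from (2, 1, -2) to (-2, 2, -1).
24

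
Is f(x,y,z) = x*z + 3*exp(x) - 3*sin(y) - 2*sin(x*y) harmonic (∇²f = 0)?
No, ∇²f = 2*x**2*sin(x*y) + 2*y**2*sin(x*y) + 3*exp(x) + 3*sin(y)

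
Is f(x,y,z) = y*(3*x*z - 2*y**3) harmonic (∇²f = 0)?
No, ∇²f = -24*y**2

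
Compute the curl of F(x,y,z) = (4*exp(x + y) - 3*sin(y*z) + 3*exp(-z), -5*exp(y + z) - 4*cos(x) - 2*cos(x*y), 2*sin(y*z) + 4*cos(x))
(2*z*cos(y*z) + 5*exp(y + z), -3*y*cos(y*z) + 4*sin(x) - 3*exp(-z), 2*y*sin(x*y) + 3*z*cos(y*z) - 4*exp(x + y) + 4*sin(x))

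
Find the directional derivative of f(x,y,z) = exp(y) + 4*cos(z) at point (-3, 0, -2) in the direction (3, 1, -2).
sqrt(14)*(1 - 8*sin(2))/14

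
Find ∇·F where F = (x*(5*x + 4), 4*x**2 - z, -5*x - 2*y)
10*x + 4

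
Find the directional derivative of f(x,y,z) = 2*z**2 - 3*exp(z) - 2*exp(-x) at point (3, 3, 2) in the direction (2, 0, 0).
2*exp(-3)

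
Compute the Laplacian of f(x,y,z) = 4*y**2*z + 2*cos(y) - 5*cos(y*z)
5*y**2*cos(y*z) + 5*z**2*cos(y*z) + 8*z - 2*cos(y)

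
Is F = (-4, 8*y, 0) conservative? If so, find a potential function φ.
Yes, F is conservative. φ = -4*x + 4*y**2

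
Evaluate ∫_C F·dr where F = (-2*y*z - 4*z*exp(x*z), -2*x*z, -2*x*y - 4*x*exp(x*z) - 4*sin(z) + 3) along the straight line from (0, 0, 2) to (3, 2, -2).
16 - 4*exp(-6)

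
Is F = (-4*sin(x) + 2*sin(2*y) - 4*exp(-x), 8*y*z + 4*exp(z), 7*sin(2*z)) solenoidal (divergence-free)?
No, ∇·F = 8*z - 4*cos(x) + 14*cos(2*z) + 4*exp(-x)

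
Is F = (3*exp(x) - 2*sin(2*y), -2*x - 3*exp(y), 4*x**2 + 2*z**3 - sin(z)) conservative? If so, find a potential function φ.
No, ∇×F = (0, -8*x, 4*cos(2*y) - 2) ≠ 0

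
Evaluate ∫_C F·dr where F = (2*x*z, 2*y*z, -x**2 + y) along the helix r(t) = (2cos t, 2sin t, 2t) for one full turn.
-8*pi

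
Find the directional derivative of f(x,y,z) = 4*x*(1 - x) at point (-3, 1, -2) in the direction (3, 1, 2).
6*sqrt(14)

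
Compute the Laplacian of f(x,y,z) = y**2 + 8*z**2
18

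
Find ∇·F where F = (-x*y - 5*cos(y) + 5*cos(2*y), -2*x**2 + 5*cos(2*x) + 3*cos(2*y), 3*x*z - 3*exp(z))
3*x - y - 3*exp(z) - 6*sin(2*y)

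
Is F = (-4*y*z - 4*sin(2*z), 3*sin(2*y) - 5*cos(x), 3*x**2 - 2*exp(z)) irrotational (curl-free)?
No, ∇×F = (0, -6*x - 4*y - 8*cos(2*z), 4*z + 5*sin(x))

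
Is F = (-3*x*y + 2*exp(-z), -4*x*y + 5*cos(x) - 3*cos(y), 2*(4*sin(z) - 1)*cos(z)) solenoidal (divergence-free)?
No, ∇·F = -4*x - 3*y + 3*sin(y) + 2*sin(z) + 8*cos(2*z)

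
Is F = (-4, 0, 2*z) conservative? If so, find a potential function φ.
Yes, F is conservative. φ = -4*x + z**2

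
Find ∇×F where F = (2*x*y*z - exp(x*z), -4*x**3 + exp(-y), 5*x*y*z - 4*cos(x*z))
(5*x*z, 2*x*y - x*exp(x*z) - 5*y*z - 4*z*sin(x*z), 2*x*(-6*x - z))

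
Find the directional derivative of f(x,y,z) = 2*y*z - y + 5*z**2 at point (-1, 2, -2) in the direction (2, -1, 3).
-43*sqrt(14)/14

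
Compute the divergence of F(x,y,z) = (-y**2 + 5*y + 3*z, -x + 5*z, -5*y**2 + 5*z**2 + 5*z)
10*z + 5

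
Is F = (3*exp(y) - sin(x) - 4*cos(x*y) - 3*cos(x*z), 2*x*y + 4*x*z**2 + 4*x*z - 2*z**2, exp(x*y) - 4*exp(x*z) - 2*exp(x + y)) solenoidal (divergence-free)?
No, ∇·F = -4*x*exp(x*z) + 2*x + 4*y*sin(x*y) + 3*z*sin(x*z) - cos(x)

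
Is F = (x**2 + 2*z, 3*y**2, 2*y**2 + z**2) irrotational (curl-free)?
No, ∇×F = (4*y, 2, 0)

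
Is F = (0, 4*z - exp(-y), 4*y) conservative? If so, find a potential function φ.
Yes, F is conservative. φ = 4*y*z + exp(-y)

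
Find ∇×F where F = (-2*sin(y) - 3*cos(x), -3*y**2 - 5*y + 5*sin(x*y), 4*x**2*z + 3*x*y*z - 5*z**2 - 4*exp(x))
(3*x*z, -8*x*z - 3*y*z + 4*exp(x), 5*y*cos(x*y) + 2*cos(y))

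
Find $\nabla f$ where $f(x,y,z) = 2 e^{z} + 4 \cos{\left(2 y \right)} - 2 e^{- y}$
(0, -8*sin(2*y) + 2*exp(-y), 2*exp(z))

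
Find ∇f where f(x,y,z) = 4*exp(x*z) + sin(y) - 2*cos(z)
(4*z*exp(x*z), cos(y), 4*x*exp(x*z) + 2*sin(z))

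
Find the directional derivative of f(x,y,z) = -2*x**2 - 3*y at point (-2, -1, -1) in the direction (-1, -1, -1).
-5*sqrt(3)/3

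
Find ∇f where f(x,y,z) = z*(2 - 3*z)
(0, 0, 2 - 6*z)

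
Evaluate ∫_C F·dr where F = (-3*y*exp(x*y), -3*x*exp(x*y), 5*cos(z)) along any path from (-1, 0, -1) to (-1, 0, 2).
5*sin(1) + 5*sin(2)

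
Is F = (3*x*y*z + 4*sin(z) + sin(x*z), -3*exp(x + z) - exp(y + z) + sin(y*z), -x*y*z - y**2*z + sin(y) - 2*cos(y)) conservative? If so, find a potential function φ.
No, ∇×F = (-x*z - 2*y*z - y*cos(y*z) + 3*exp(x + z) + exp(y + z) + 2*sin(y) + cos(y), 3*x*y + x*cos(x*z) + y*z + 4*cos(z), -3*x*z - 3*exp(x + z)) ≠ 0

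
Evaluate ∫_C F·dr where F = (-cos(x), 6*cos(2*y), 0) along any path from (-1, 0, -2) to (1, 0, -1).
-2*sin(1)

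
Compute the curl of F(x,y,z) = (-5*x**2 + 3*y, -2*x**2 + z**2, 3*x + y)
(1 - 2*z, -3, -4*x - 3)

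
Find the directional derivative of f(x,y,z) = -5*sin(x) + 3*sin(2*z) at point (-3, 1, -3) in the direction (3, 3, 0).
-5*sqrt(2)*cos(3)/2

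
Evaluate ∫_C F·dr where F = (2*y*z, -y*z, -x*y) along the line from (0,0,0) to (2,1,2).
2/3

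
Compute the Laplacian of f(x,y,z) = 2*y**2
4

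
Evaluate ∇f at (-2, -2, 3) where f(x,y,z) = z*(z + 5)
(0, 0, 11)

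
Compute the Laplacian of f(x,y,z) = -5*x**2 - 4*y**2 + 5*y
-18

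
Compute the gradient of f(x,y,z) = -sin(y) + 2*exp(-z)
(0, -cos(y), -2*exp(-z))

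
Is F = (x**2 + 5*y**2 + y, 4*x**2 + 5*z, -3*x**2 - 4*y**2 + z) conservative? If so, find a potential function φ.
No, ∇×F = (-8*y - 5, 6*x, 8*x - 10*y - 1) ≠ 0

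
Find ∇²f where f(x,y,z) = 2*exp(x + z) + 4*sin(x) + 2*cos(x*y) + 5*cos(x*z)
-2*x**2*cos(x*y) - 5*x**2*cos(x*z) - 2*y**2*cos(x*y) - 5*z**2*cos(x*z) + 4*exp(x + z) - 4*sin(x)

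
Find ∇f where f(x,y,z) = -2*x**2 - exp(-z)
(-4*x, 0, exp(-z))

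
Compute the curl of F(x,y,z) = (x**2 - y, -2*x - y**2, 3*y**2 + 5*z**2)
(6*y, 0, -1)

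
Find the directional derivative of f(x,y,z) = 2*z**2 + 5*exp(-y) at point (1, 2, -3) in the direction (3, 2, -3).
sqrt(22)*(-5 + 18*exp(2))*exp(-2)/11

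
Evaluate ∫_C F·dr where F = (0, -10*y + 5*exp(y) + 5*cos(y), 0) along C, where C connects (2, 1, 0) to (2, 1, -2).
0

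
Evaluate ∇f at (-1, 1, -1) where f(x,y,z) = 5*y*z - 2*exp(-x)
(2*E, -5, 5)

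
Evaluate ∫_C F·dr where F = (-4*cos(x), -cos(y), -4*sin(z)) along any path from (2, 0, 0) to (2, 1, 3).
-4 + 4*cos(3) - sin(1)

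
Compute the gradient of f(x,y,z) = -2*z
(0, 0, -2)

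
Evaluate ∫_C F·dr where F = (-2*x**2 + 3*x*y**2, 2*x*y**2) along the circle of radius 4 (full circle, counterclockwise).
128*pi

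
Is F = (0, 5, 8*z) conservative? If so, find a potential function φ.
Yes, F is conservative. φ = 5*y + 4*z**2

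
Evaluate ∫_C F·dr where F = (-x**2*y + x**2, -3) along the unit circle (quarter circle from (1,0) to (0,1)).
-10/3 + pi/16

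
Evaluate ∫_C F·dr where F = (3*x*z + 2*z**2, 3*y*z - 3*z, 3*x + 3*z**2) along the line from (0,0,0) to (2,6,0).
0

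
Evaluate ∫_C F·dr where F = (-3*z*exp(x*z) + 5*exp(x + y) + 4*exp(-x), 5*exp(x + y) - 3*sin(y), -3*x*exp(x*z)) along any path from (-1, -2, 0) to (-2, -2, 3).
-4*exp(2) - 5*exp(-3) - 3*exp(-6) + 5*exp(-4) + 3 + 4*E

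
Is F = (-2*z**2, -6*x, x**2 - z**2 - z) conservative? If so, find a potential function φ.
No, ∇×F = (0, -2*x - 4*z, -6) ≠ 0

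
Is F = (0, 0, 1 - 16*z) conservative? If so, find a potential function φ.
Yes, F is conservative. φ = z*(1 - 8*z)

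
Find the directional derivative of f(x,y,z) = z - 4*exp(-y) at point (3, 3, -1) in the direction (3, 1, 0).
2*sqrt(10)*exp(-3)/5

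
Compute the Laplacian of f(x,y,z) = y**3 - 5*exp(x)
6*y - 5*exp(x)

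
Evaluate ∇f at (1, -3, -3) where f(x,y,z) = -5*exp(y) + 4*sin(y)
(0, 4*cos(3) - 5*exp(-3), 0)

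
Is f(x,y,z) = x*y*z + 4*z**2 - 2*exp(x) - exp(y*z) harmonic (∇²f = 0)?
No, ∇²f = -y**2*exp(y*z) - z**2*exp(y*z) - 2*exp(x) + 8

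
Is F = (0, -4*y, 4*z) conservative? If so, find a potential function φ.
Yes, F is conservative. φ = -2*y**2 + 2*z**2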